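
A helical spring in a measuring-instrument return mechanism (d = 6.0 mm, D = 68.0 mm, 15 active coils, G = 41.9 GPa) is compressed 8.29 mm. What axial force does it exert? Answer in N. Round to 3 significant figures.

11.9 N

k = Gd⁴/(8D³N_a) = (41.9×10³)(6.0⁴)/(8·68.0³·15) = 1.4392 N/mm
F = k·δ = 1.4392 × 8.29 = 11.931 N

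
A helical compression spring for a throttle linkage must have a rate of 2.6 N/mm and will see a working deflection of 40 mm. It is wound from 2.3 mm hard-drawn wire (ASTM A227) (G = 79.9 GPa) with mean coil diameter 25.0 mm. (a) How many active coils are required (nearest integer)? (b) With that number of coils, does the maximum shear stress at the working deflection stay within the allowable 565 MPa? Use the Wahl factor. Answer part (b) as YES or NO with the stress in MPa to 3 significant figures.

N_a = Gd⁴/(8D³k) = (79.9×10³)(2.3⁴)/(8·25.0³·2.6) = 6.88 → N_a = 7
Actual rate k = Gd⁴/(8D³·7) = 2.5553 N/mm
Working load F = kδ = 2.5553·40 = 102.21 N
C = 25.0/2.3 = 10.8696; K_W = (4C−1)/(4C−4)+0.615/C = 1.1326
τ_max = K_W·8FD/(πd³) = 1.1326·534.82 = 605.72 MPa
τ_max > 565 MPa → exceeds allowable

(a) 7 coils; (b) NO, τ_max = 606 MPa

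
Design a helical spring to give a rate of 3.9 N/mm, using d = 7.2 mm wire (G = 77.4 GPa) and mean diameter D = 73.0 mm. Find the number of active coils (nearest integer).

N_a = Gd⁴/(8D³k) = (77.4×10³ × 7.2⁴)/(8 × 73.0³ × 3.9)
    = 2.08004e+08 / 1.21373e+07 = 17.14 → 17 coils

17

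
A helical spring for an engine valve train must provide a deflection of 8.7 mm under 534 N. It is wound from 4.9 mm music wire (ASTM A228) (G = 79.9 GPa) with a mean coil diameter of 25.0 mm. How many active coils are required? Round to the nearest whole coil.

Required rate k = F/δ = 534/8.7 = 61.379 N/mm
N_a = Gd⁴/(8D³k) = (79.9×10³ × 4.9⁴)/(8 × 25.0³ × 61.379)
    = 4.60608e+07 / 7.67241e+06 = 6.003 → 6 coils

6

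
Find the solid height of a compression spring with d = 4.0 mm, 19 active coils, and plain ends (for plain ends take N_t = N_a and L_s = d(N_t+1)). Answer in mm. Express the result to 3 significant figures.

plain ends: N_t = N_a = 19
L_s = d·(N_t+1) = 4.0 × 20 = 80 mm

80.0 mm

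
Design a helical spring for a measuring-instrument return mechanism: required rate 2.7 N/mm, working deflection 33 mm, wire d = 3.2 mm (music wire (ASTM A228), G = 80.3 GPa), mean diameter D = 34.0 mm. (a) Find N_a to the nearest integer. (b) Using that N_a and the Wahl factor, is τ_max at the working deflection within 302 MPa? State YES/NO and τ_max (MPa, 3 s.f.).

N_a = Gd⁴/(8D³k) = (80.3×10³)(3.2⁴)/(8·34.0³·2.7) = 9.918 → N_a = 10
Actual rate k = Gd⁴/(8D³·10) = 2.6779 N/mm
Working load F = kδ = 2.6779·33 = 88.37 N
C = 34.0/3.2 = 10.6250; K_W = (4C−1)/(4C−4)+0.615/C = 1.1358
τ_max = K_W·8FD/(πd³) = 1.1358·233.49 = 265.2 MPa
τ_max ≤ 302 MPa → acceptable

(a) 10 coils; (b) YES, τ_max = 265 MPa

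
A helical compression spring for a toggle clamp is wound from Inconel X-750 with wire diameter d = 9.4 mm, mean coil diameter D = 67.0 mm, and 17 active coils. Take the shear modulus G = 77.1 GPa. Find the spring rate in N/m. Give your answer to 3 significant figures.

14700 N/m

k = Gd⁴/(8D³N_a) = (77.1×10³ × 9.4⁴) / (8 × 67.0³ × 17)
  = 6.01957e+08 / 4.09038e+07 = 14.716 N/mm = 14716 N/m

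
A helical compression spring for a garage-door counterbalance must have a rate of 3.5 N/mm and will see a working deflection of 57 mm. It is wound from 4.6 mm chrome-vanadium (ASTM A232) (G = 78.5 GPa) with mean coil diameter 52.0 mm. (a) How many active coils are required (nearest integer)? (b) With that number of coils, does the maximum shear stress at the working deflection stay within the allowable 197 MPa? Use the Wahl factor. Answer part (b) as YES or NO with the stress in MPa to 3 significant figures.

(a) 9 coils; (b) NO, τ_max = 303 MPa

N_a = Gd⁴/(8D³k) = (78.5×10³)(4.6⁴)/(8·52.0³·3.5) = 8.928 → N_a = 9
Actual rate k = Gd⁴/(8D³·9) = 3.4718 N/mm
Working load F = kδ = 3.4718·57 = 197.89 N
C = 52.0/4.6 = 11.3043; K_W = (4C−1)/(4C−4)+0.615/C = 1.1272
τ_max = K_W·8FD/(πd³) = 1.1272·269.22 = 303.46 MPa
τ_max > 197 MPa → exceeds allowable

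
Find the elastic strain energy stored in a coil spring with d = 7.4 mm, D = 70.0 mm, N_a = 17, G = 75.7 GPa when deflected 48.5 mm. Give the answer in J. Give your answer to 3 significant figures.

5.72 J

k = Gd⁴/(8D³N_a) = (75.7×10³)(7.4⁴)/(8·70.0³·17) = 4.8662 N/mm
U = ½kδ² = 0.5 × 4.8662 × 48.5² = 5723.3 N·mm = 5.7233 J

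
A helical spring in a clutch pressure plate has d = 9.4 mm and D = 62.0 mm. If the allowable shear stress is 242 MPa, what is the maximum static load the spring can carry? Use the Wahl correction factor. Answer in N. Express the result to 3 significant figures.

1040 N

C = D/d = 62.0/9.4 = 6.5957
K_W = (4C−1)/(4C−4) + 0.615/C = 25.383/22.383 + 0.0932 = 1.2273
τ_max = K·8FD/(πd³) → F_max = τ_allow·πd³/(8DK)
F_max = 242·π·9.4³/(8·62.0·1.2273) = 6.3146e+05/608.73 = 1037.4 N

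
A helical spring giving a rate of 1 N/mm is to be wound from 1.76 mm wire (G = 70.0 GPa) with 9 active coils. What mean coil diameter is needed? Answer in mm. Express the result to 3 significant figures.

D = (Gd⁴/(8N_a·k))^(1/3) = (70.0×10³·1.76⁴/(8·9·1))^(1/3)
  = (9328.59)^(1/3) = 21.0510 mm

21.1 mm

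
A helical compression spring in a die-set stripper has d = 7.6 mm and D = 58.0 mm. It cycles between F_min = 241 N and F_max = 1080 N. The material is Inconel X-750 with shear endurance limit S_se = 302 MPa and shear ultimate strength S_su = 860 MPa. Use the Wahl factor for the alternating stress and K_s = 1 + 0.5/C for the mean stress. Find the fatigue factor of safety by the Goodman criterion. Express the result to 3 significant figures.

1.20

C = D/d = 58.0/7.6 = 7.6316; K_W = (4C−1)/(4C−4)+0.615/C = 1.1937; K_s = 1+0.5/C = 1.0655
F_a = (F_max−F_min)/2 = 419.5 N; F_m = (F_max+F_min)/2 = 660.5 N
τ_a = K_W·8F_aD/(πd³) = 1.1937 × 141.14 = 168.48 MPa
τ_m = K_s·8F_mD/(πd³) = 1.0655 × 222.23 = 236.79 MPa
Goodman: 1/n_f = τ_a/S_se + τ_m/S_su = 168.48/302 + 236.79/860 = 0.55788 + 0.27534 = 0.83322
n_f = 1/0.83322 = 1.2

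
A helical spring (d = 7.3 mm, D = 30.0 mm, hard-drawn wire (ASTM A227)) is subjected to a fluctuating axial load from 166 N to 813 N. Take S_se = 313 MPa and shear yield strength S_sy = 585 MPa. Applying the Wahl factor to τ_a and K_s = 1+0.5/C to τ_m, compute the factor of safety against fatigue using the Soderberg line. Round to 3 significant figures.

C = D/d = 30.0/7.3 = 4.1096; K_W = (4C−1)/(4C−4)+0.615/C = 1.3908; K_s = 1+0.5/C = 1.1217
F_a = (F_max−F_min)/2 = 323.5 N; F_m = (F_max+F_min)/2 = 489.5 N
τ_a = K_W·8F_aD/(πd³) = 1.3908 × 63.528 = 88.358 MPa
τ_m = K_s·8F_mD/(πd³) = 1.1217 × 96.127 = 107.82 MPa
Soderberg: 1/n_f = τ_a/S_se + τ_m/S_sy = 88.358/313 + 107.82/585 = 0.28229 + 0.18431 = 0.4666
n_f = 1/0.4666 = 2.143

2.14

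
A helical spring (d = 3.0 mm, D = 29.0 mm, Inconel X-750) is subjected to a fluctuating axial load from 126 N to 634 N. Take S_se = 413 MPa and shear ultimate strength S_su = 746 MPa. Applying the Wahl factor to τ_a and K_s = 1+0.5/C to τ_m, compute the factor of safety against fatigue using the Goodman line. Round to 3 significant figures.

0.294

C = D/d = 29.0/3.0 = 9.6667; K_W = (4C−1)/(4C−4)+0.615/C = 1.1502; K_s = 1+0.5/C = 1.0517
F_a = (F_max−F_min)/2 = 254 N; F_m = (F_max+F_min)/2 = 380 N
τ_a = K_W·8F_aD/(πd³) = 1.1502 × 694.72 = 799.04 MPa
τ_m = K_s·8F_mD/(πd³) = 1.0517 × 1039.3 = 1093.1 MPa
Goodman: 1/n_f = τ_a/S_se + τ_m/S_su = 799.04/413 + 1093.1/746 = 1.93471 + 1.46528 = 3.4
n_f = 1/3.4 = 0.2941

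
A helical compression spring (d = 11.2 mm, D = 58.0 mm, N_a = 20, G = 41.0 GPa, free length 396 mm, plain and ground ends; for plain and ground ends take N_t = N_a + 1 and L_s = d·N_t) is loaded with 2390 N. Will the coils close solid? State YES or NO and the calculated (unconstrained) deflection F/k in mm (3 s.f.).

k = Gd⁴/(8D³N_a) = (41.0×10³)(11.2⁴)/(8·58.0³·20) = 20.666 N/mm
N_t = 21; L_s = 11.2·21 = 235.2 mm; δ_solid = L₀ − L_s = 396 − 235.2 = 160.8 mm
δ = F/k = 2390/20.666 = 115.65 mm
δ < δ_solid → spring does not go solid

NO, δ = 116 mm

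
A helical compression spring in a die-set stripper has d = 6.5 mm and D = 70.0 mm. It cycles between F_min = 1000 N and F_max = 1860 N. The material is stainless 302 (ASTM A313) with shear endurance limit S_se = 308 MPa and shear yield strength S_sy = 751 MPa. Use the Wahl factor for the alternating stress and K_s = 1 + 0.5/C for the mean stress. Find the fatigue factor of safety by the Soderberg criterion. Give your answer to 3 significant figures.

C = D/d = 70.0/6.5 = 10.7692; K_W = (4C−1)/(4C−4)+0.615/C = 1.1339; K_s = 1+0.5/C = 1.0464
F_a = (F_max−F_min)/2 = 430 N; F_m = (F_max+F_min)/2 = 1430 N
τ_a = K_W·8F_aD/(πd³) = 1.1339 × 279.1 = 316.47 MPa
τ_m = K_s·8F_mD/(πd³) = 1.0464 × 928.18 = 971.28 MPa
Soderberg: 1/n_f = τ_a/S_se + τ_m/S_sy = 316.47/308 + 971.28/751 = 1.02750 + 1.29331 = 2.3208
n_f = 1/2.3208 = 0.4309

0.431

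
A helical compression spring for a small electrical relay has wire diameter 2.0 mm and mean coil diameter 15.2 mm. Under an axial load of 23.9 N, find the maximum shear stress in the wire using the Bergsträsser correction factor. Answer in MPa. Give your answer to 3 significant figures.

Spring index C = D/d = 15.2/2.0 = 7.6000
K_B = (4C+2)/(4C−3) = 32.400/27.400 = 1.1825
τ₀ = 8FD/(πd³) = 8·23.9·15.2/(π·2.0³) = 2906.24/25.133 = 115.64 MPa
τ_max = K·τ₀ = 1.1825 × 115.64 = 136.74 MPa

137 MPa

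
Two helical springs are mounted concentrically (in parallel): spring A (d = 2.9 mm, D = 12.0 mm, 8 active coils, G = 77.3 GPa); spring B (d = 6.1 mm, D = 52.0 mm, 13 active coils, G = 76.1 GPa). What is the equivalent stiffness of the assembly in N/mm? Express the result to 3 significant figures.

56.6 N/mm

k_A = Gd⁴/(8D³N_a) = (77.3×10³)(2.9⁴)/(8·12.0³·8) = 49.437 N/mm
k_B = Gd⁴/(8D³N_a) = (76.1×10³)(6.1⁴)/(8·52.0³·13) = 7.2054 N/mm
Parallel: k_eq = 49.437 + 7.2054 = 56.642 N/mm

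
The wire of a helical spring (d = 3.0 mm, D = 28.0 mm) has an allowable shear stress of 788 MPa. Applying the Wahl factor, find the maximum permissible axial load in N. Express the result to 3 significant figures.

C = D/d = 28.0/3.0 = 9.3333
K_W = (4C−1)/(4C−4) + 0.615/C = 36.333/33.333 + 0.0659 = 1.1559
τ_max = K·8FD/(πd³) → F_max = τ_allow·πd³/(8DK)
F_max = 788·π·3.0³/(8·28.0·1.1559) = 66841/258.92 = 258.15 N

258 N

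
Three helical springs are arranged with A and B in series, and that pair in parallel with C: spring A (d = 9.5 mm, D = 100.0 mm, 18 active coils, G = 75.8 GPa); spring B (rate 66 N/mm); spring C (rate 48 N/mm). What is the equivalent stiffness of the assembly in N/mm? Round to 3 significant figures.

k_A = Gd⁴/(8D³N_a) = (75.8×10³)(9.5⁴)/(8·100.0³·18) = 4.2875 N/mm
Springs A,B series: k_AB = 1/(1/4.2875+1/66) = 4.0259 N/mm; parallel with C: k_eq = 4.0259+48 = 52.026 N/mm

52.0 N/mm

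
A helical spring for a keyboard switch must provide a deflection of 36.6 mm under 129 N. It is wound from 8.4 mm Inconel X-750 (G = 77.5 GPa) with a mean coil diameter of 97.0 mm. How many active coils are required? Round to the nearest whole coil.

15

Required rate k = F/δ = 129/36.6 = 3.5246 N/mm
N_a = Gd⁴/(8D³k) = (77.5×10³ × 8.4⁴)/(8 × 97.0³ × 3.5246)
    = 3.8585e+08 / 2.57344e+07 = 14.99 → 15 coils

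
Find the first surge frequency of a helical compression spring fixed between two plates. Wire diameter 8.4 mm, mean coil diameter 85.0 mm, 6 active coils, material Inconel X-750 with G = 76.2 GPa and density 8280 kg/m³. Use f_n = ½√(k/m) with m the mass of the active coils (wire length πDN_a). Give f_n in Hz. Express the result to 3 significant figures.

k = Gd⁴/(8D³N_a) = (76.2×10³)(8.4⁴)/(8·85.0³·6) = 12.87 N/mm = 12870 N/m
Wire length L = πDN_a = π·85.0·6 = 1602.2 mm
m = ρ·(πd²/4)·L = 8280 × 55.418×10⁻⁶ m² × 1.6022 m = 0.73519 kg
f_n = ½√(k/m) = 0.5·√(12870/0.73519) = 0.5·√(17506) = 66.154 Hz

66.2 Hz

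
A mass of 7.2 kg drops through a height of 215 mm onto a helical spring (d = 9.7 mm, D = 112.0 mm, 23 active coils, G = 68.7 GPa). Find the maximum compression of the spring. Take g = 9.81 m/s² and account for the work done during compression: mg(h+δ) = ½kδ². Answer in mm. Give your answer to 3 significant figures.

k = Gd⁴/(8D³N_a) = (68.7×10³)(9.7⁴)/(8·112.0³·23) = 2.3527 N/mm
W = mg = 7.2 × 9.81 = 70.632 N
½kδ² − Wδ − Wh = 0 → δ = (W + √(W² + 2kWh))/k
δ = (70.632 + √(4988.9 + 71456.5))/2.3527 = (70.632 + 276.49)/2.3527 = 147.54 mm

148 mm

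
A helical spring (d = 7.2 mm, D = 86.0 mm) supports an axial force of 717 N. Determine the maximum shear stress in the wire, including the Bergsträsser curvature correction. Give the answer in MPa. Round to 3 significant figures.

Spring index C = D/d = 86.0/7.2 = 11.9444
K_B = (4C+2)/(4C−3) = 49.778/44.778 = 1.1117
τ₀ = 8FD/(πd³) = 8·717·86.0/(π·7.2³) = 493296/1172.6 = 420.69 MPa
τ_max = K·τ₀ = 1.1117 × 420.69 = 467.66 MPa

468 MPa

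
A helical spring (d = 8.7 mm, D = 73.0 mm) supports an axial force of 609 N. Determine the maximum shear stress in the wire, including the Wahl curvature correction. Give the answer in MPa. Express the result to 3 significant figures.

202 MPa

Spring index C = D/d = 73.0/8.7 = 8.3908
K_W = (4C−1)/(4C−4) + 0.615/C = 32.563/29.563 + 0.0733 = 1.1748
τ₀ = 8FD/(πd³) = 8·609·73.0/(π·8.7³) = 355656/2068.7 = 171.92 MPa
τ_max = K·τ₀ = 1.1748 × 171.92 = 201.96 MPa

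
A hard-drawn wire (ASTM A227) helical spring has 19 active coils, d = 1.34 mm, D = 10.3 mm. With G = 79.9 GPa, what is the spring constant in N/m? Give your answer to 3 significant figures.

1550 N/m

k = Gd⁴/(8D³N_a) = (79.9×10³ × 1.34⁴) / (8 × 10.3³ × 19)
  = 257612 / 166095 = 1.551 N/mm = 1551 N/m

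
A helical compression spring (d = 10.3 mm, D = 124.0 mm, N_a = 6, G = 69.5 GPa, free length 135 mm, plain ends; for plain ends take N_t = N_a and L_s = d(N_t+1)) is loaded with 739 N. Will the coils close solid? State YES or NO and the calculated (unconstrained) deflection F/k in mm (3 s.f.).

k = Gd⁴/(8D³N_a) = (69.5×10³)(10.3⁴)/(8·124.0³·6) = 8.5473 N/mm
N_t = 6; L_s = 10.3·7 = 72.1 mm; δ_solid = L₀ − L_s = 135 − 72.1 = 62.9 mm
δ = F/k = 739/8.5473 = 86.46 mm
δ ≥ δ_solid → spring goes solid

YES, δ = 86.5 mm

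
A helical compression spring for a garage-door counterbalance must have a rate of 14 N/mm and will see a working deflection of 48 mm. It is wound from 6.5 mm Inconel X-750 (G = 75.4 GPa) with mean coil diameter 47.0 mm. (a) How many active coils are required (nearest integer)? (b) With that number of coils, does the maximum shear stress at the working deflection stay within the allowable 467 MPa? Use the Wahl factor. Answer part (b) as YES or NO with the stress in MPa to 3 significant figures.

N_a = Gd⁴/(8D³k) = (75.4×10³)(6.5⁴)/(8·47.0³·14) = 11.57 → N_a = 12
Actual rate k = Gd⁴/(8D³·12) = 13.504 N/mm
Working load F = kδ = 13.504·48 = 648.19 N
C = 47.0/6.5 = 7.2308; K_W = (4C−1)/(4C−4)+0.615/C = 1.2054
τ_max = K_W·8FD/(πd³) = 1.2054·282.49 = 340.52 MPa
τ_max ≤ 467 MPa → acceptable

(a) 12 coils; (b) YES, τ_max = 341 MPa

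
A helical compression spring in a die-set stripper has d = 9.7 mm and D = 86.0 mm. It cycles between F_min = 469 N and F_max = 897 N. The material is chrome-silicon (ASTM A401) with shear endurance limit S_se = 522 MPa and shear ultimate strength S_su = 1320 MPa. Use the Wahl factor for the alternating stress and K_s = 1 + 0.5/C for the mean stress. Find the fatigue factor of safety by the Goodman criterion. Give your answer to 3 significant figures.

4.07

C = D/d = 86.0/9.7 = 8.8660; K_W = (4C−1)/(4C−4)+0.615/C = 1.1647; K_s = 1+0.5/C = 1.0564
F_a = (F_max−F_min)/2 = 214 N; F_m = (F_max+F_min)/2 = 683 N
τ_a = K_W·8F_aD/(πd³) = 1.1647 × 51.35 = 59.808 MPa
τ_m = K_s·8F_mD/(πd³) = 1.0564 × 163.89 = 173.13 MPa
Goodman: 1/n_f = τ_a/S_se + τ_m/S_su = 59.808/522 + 173.13/1320 = 0.11457 + 0.13116 = 0.24573
n_f = 1/0.24573 = 4.069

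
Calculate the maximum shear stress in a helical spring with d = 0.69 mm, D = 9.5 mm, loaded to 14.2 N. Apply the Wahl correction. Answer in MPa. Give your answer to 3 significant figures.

Spring index C = D/d = 9.5/0.69 = 13.7681
K_W = (4C−1)/(4C−4) + 0.615/C = 54.072/51.072 + 0.0447 = 1.1034
τ₀ = 8FD/(πd³) = 8·14.2·9.5/(π·0.69³) = 1079.2/1.032 = 1045.7 MPa
τ_max = K·τ₀ = 1.1034 × 1045.7 = 1153.8 MPa

1150 MPa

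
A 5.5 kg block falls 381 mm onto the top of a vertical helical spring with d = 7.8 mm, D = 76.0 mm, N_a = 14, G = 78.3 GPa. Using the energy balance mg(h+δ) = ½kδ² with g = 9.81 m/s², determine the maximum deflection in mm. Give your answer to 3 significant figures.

93.2 mm

k = Gd⁴/(8D³N_a) = (78.3×10³)(7.8⁴)/(8·76.0³·14) = 5.895 N/mm
W = mg = 5.5 × 9.81 = 53.955 N
½kδ² − Wδ − Wh = 0 → δ = (W + √(W² + 2kWh))/k
δ = (53.955 + √(2911.1 + 242364))/5.895 = (53.955 + 495.25)/5.895 = 93.166 mm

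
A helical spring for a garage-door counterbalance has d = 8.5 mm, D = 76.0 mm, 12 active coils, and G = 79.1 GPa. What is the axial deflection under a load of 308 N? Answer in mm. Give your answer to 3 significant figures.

31.4 mm

k = Gd⁴/(8D³N_a) = (79.1×10³)(8.5⁴)/(8·76.0³·12) = 9.7981 N/mm
δ = F/k = 308 / 9.7981 = 31.435 mm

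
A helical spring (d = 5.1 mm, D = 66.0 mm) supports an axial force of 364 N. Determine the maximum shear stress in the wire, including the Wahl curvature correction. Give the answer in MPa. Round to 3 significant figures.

512 MPa

Spring index C = D/d = 66.0/5.1 = 12.9412
K_W = (4C−1)/(4C−4) + 0.615/C = 50.765/47.765 + 0.0475 = 1.1103
τ₀ = 8FD/(πd³) = 8·364·66.0/(π·5.1³) = 192192/416.74 = 461.18 MPa
τ_max = K·τ₀ = 1.1103 × 461.18 = 512.07 MPa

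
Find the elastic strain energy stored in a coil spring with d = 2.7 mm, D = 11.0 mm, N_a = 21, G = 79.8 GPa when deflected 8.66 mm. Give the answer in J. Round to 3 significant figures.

0.711 J

k = Gd⁴/(8D³N_a) = (79.8×10³)(2.7⁴)/(8·11.0³·21) = 18.966 N/mm
U = ½kδ² = 0.5 × 18.966 × 8.66² = 711.17 N·mm = 0.71117 J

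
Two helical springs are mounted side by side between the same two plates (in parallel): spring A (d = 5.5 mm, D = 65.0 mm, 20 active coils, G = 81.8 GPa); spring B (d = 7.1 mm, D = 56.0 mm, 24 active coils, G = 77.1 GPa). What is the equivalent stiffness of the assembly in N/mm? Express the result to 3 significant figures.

k_A = Gd⁴/(8D³N_a) = (81.8×10³)(5.5⁴)/(8·65.0³·20) = 1.7035 N/mm
k_B = Gd⁴/(8D³N_a) = (77.1×10³)(7.1⁴)/(8·56.0³·24) = 5.8106 N/mm
Parallel: k_eq = 1.7035 + 5.8106 = 7.5141 N/mm

7.51 N/mm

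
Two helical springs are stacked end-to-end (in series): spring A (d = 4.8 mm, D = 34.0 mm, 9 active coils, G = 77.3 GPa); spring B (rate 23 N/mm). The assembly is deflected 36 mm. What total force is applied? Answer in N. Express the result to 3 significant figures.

k_A = Gd⁴/(8D³N_a) = (77.3×10³)(4.8⁴)/(8·34.0³·9) = 14.5 N/mm
Series: 1/k_eq = 1/14.5 + 1/23 = 0.11244; k_eq = 8.8934 N/mm
F = k_eq·δ = 8.8934·36 = 320.16 N

320 N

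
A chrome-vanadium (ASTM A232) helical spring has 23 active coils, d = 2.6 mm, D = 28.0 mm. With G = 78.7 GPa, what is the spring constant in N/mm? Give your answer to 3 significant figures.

0.890 N/mm

k = Gd⁴/(8D³N_a) = (78.7×10³ × 2.6⁴) / (8 × 28.0³ × 23)
  = 3.5964e+06 / 4.03917e+06 = 0.89038 N/mm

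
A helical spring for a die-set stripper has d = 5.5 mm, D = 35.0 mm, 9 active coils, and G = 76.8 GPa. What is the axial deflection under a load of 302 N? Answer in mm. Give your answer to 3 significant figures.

13.3 mm

k = Gd⁴/(8D³N_a) = (76.8×10³)(5.5⁴)/(8·35.0³·9) = 22.765 N/mm
δ = F/k = 302 / 22.765 = 13.266 mm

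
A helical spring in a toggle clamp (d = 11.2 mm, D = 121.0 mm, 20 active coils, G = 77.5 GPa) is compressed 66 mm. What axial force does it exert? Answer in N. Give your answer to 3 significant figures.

284 N

k = Gd⁴/(8D³N_a) = (77.5×10³)(11.2⁴)/(8·121.0³·20) = 4.3023 N/mm
F = k·δ = 4.3023 × 66 = 283.95 N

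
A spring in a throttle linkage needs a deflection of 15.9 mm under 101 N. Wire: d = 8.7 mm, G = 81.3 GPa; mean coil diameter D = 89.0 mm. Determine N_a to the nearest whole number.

Required rate k = F/δ = 101/15.9 = 6.3522 N/mm
N_a = Gd⁴/(8D³k) = (81.3×10³ × 8.7⁴)/(8 × 89.0³ × 6.3522)
    = 4.65766e+08 / 3.58248e+07 = 13 → 13 coils

13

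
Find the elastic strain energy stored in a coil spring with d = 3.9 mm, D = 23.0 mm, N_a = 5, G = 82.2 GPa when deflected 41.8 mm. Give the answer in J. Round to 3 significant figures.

34.1 J

k = Gd⁴/(8D³N_a) = (82.2×10³)(3.9⁴)/(8·23.0³·5) = 39.074 N/mm
U = ½kδ² = 0.5 × 39.074 × 41.8² = 34136 N·mm = 34.136 J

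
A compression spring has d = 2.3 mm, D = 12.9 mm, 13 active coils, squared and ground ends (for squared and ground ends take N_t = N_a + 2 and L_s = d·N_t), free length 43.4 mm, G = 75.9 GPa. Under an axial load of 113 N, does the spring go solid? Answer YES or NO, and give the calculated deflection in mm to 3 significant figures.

k = Gd⁴/(8D³N_a) = (75.9×10³)(2.3⁴)/(8·12.9³·13) = 9.5137 N/mm
N_t = 15; L_s = 2.3·15 = 34.5 mm; δ_solid = L₀ − L_s = 43.4 − 34.5 = 8.9 mm
δ = F/k = 113/9.5137 = 11.878 mm
δ ≥ δ_solid → spring goes solid

YES, δ = 11.9 mm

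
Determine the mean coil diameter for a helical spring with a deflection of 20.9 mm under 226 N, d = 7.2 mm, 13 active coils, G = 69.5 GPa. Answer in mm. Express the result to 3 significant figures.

Required rate k = F/δ = 226/20.9 = 10.813 N/mm
D = (Gd⁴/(8N_a·k))^(1/3) = (69.5×10³·7.2⁴/(8·13·10.813))^(1/3)
  = (166081)^(1/3) = 54.9676 mm

55.0 mm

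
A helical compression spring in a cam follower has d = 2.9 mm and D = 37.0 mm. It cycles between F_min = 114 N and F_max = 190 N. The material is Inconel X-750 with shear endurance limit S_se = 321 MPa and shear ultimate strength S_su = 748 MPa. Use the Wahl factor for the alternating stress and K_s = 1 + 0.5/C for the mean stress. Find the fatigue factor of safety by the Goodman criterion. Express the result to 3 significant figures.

0.755

C = D/d = 37.0/2.9 = 12.7586; K_W = (4C−1)/(4C−4)+0.615/C = 1.1120; K_s = 1+0.5/C = 1.0392
F_a = (F_max−F_min)/2 = 38 N; F_m = (F_max+F_min)/2 = 152 N
τ_a = K_W·8F_aD/(πd³) = 1.1120 × 146.8 = 163.24 MPa
τ_m = K_s·8F_mD/(πd³) = 1.0392 × 587.21 = 610.22 MPa
Goodman: 1/n_f = τ_a/S_se + τ_m/S_su = 163.24/321 + 610.22/748 = 0.50854 + 0.81580 = 1.3243
n_f = 1/1.3243 = 0.7551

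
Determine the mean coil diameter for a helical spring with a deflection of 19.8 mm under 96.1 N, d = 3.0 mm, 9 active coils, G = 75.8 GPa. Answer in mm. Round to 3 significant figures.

26.0 mm

Required rate k = F/δ = 96.1/19.8 = 4.8535 N/mm
D = (Gd⁴/(8N_a·k))^(1/3) = (75.8×10³·3.0⁴/(8·9·4.8535))^(1/3)
  = (17569.7)^(1/3) = 25.9969 mm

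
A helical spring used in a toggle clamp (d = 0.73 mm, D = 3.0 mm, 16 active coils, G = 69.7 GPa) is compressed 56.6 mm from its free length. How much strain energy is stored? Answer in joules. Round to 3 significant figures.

9.17 J

k = Gd⁴/(8D³N_a) = (69.7×10³)(0.73⁴)/(8·3.0³·16) = 5.7273 N/mm
U = ½kδ² = 0.5 × 5.7273 × 56.6² = 9173.9 N·mm = 9.1739 J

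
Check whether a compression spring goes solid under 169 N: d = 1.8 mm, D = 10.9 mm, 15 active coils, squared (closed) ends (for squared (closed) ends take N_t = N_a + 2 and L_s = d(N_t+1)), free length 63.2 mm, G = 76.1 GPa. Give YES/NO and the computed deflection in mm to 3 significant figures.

k = Gd⁴/(8D³N_a) = (76.1×10³)(1.8⁴)/(8·10.9³·15) = 5.1406 N/mm
N_t = 17; L_s = 1.8·18 = 32.4 mm; δ_solid = L₀ − L_s = 63.2 − 32.4 = 30.8 mm
δ = F/k = 169/5.1406 = 32.876 mm
δ ≥ δ_solid → spring goes solid

YES, δ = 32.9 mm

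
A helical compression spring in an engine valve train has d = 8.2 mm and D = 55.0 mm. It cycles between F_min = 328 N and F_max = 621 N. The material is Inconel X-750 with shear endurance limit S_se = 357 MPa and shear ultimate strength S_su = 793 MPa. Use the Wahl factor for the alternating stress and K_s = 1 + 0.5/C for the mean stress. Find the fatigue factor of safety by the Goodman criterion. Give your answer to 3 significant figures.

C = D/d = 55.0/8.2 = 6.7073; K_W = (4C−1)/(4C−4)+0.615/C = 1.2231; K_s = 1+0.5/C = 1.0745
F_a = (F_max−F_min)/2 = 146.5 N; F_m = (F_max+F_min)/2 = 474.5 N
τ_a = K_W·8F_aD/(πd³) = 1.2231 × 37.213 = 45.516 MPa
τ_m = K_s·8F_mD/(πd³) = 1.0745 × 120.53 = 129.52 MPa
Goodman: 1/n_f = τ_a/S_se + τ_m/S_su = 45.516/357 + 129.52/793 = 0.12749 + 0.16332 = 0.29082
n_f = 1/0.29082 = 3.439

3.44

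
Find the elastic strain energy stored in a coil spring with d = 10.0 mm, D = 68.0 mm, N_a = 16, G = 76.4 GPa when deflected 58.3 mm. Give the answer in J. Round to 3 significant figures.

k = Gd⁴/(8D³N_a) = (76.4×10³)(10.0⁴)/(8·68.0³·16) = 18.983 N/mm
U = ½kδ² = 0.5 × 18.983 × 58.3² = 32260 N·mm = 32.26 J

32.3 J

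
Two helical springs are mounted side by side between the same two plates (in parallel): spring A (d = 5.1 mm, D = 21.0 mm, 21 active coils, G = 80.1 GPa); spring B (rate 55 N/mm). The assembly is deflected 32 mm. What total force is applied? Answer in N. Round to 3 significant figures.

k_A = Gd⁴/(8D³N_a) = (80.1×10³)(5.1⁴)/(8·21.0³·21) = 34.829 N/mm
Parallel: k_eq = 34.829 + 55 = 89.829 N/mm
F = k_eq·δ = 89.829·32 = 2874.5 N

2870 N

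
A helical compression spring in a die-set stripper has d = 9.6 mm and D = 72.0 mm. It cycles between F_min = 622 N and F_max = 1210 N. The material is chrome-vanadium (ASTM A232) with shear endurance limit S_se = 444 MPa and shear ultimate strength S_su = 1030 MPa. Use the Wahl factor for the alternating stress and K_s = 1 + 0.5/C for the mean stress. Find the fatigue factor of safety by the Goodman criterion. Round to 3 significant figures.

2.77

C = D/d = 72.0/9.6 = 7.5000; K_W = (4C−1)/(4C−4)+0.615/C = 1.1974; K_s = 1+0.5/C = 1.0667
F_a = (F_max−F_min)/2 = 294 N; F_m = (F_max+F_min)/2 = 916 N
τ_a = K_W·8F_aD/(πd³) = 1.1974 × 60.927 = 72.952 MPa
τ_m = K_s·8F_mD/(πd³) = 1.0667 × 189.83 = 202.48 MPa
Goodman: 1/n_f = τ_a/S_se + τ_m/S_su = 72.952/444 + 202.48/1030 = 0.16431 + 0.19658 = 0.36089
n_f = 1/0.36089 = 2.771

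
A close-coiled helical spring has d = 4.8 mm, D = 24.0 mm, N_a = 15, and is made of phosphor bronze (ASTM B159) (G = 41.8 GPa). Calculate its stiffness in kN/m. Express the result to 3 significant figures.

k = Gd⁴/(8D³N_a) = (41.8×10³ × 4.8⁴) / (8 × 24.0³ × 15)
  = 2.21892e+07 / 1.65888e+06 = 13.376 N/mm

13.4 kN/m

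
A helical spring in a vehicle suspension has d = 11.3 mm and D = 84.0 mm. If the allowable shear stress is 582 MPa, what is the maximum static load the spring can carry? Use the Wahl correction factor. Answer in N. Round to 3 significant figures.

C = D/d = 84.0/11.3 = 7.4336
K_W = (4C−1)/(4C−4) + 0.615/C = 28.735/25.735 + 0.0827 = 1.1993
τ_max = K·8FD/(πd³) → F_max = τ_allow·πd³/(8DK)
F_max = 582·π·11.3³/(8·84.0·1.1993) = 2.6382e+06/805.93 = 3273.5 N

3270 N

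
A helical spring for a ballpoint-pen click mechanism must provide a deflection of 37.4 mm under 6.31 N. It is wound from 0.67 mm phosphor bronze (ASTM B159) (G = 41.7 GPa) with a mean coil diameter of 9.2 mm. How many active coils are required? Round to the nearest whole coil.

8

Required rate k = F/δ = 6.31/37.4 = 0.16872 N/mm
N_a = Gd⁴/(8D³k) = (41.7×10³ × 0.67⁴)/(8 × 9.2³ × 0.16872)
    = 8403.02 / 1051.02 = 7.995 → 8 coils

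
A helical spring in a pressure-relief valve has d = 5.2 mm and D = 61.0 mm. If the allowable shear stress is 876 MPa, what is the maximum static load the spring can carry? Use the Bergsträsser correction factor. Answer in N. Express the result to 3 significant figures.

C = D/d = 61.0/5.2 = 11.7308
K_B = (4C+2)/(4C−3) = 48.923/43.923 = 1.1138
τ_max = K·8FD/(πd³) → F_max = τ_allow·πd³/(8DK)
F_max = 876·π·5.2³/(8·61.0·1.1138) = 3.8696e+05/543.55 = 711.91 N

712 N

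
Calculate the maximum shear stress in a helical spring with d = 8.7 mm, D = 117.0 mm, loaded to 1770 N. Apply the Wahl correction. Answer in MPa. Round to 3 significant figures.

886 MPa

Spring index C = D/d = 117.0/8.7 = 13.4483
K_W = (4C−1)/(4C−4) + 0.615/C = 52.793/49.793 + 0.0457 = 1.1060
τ₀ = 8FD/(πd³) = 8·1770·117.0/(π·8.7³) = 1.65672e+06/2068.7 = 800.83 MPa
τ_max = K·τ₀ = 1.1060 × 800.83 = 885.7 MPa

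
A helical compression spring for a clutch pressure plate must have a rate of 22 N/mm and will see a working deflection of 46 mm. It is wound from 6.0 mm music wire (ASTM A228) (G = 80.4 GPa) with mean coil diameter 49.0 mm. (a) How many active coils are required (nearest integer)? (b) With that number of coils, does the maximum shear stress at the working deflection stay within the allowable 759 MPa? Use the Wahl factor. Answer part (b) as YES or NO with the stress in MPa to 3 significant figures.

N_a = Gd⁴/(8D³k) = (80.4×10³)(6.0⁴)/(8·49.0³·22) = 5.032 → N_a = 5
Actual rate k = Gd⁴/(8D³·5) = 22.142 N/mm
Working load F = kδ = 22.142·46 = 1018.5 N
C = 49.0/6.0 = 8.1667; K_W = (4C−1)/(4C−4)+0.615/C = 1.1800
τ_max = K_W·8FD/(πd³) = 1.1800·588.37 = 694.26 MPa
τ_max ≤ 759 MPa → acceptable

(a) 5 coils; (b) YES, τ_max = 694 MPa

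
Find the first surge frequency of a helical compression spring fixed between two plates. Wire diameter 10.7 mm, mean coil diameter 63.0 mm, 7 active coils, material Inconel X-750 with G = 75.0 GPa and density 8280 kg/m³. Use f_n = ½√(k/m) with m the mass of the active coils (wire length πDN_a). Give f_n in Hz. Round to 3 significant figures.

k = Gd⁴/(8D³N_a) = (75.0×10³)(10.7⁴)/(8·63.0³·7) = 70.208 N/mm = 70208 N/m
Wire length L = πDN_a = π·63.0·7 = 1385.4 mm
m = ρ·(πd²/4)·L = 8280 × 89.92×10⁻⁶ m² × 1.3854 m = 1.0315 kg
f_n = ½√(k/m) = 0.5·√(70208/1.0315) = 0.5·√(68063) = 130.44 Hz

130 Hz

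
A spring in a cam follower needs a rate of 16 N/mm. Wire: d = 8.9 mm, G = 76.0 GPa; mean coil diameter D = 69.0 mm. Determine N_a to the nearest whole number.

11

N_a = Gd⁴/(8D³k) = (76.0×10³ × 8.9⁴)/(8 × 69.0³ × 16)
    = 4.76841e+08 / 4.20492e+07 = 11.34 → 11 coils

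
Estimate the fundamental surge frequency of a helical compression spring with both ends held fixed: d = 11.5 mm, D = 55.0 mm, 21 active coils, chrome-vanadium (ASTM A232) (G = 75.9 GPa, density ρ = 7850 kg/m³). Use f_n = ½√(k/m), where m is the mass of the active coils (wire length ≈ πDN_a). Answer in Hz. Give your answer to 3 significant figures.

k = Gd⁴/(8D³N_a) = (75.9×10³)(11.5⁴)/(8·55.0³·21) = 47.494 N/mm = 47494 N/m
Wire length L = πDN_a = π·55.0·21 = 3628.5 mm
m = ρ·(πd²/4)·L = 7850 × 103.87×10⁻⁶ m² × 3.6285 m = 2.9586 kg
f_n = ½√(k/m) = 0.5·√(47494/2.9586) = 0.5·√(16053) = 63.35 Hz

63.3 Hz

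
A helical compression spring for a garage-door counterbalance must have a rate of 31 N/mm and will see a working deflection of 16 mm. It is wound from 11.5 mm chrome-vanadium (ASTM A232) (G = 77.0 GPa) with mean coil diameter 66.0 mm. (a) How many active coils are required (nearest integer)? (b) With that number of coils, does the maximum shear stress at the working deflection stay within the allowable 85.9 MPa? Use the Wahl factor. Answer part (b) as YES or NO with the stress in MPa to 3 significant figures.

(a) 19 coils; (b) YES, τ_max = 69.0 MPa

N_a = Gd⁴/(8D³k) = (77.0×10³)(11.5⁴)/(8·66.0³·31) = 18.89 → N_a = 19
Actual rate k = Gd⁴/(8D³·19) = 30.818 N/mm
Working load F = kδ = 30.818·16 = 493.09 N
C = 66.0/11.5 = 5.7391; K_W = (4C−1)/(4C−4)+0.615/C = 1.2654
τ_max = K_W·8FD/(πd³) = 1.2654·54.49 = 68.953 MPa
τ_max ≤ 85.9 MPa → acceptable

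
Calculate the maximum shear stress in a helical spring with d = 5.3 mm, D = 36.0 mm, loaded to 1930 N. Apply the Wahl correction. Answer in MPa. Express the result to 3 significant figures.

Spring index C = D/d = 36.0/5.3 = 6.7925
K_W = (4C−1)/(4C−4) + 0.615/C = 26.170/23.170 + 0.0905 = 1.2200
τ₀ = 8FD/(πd³) = 8·1930·36.0/(π·5.3³) = 555840/467.71 = 1188.4 MPa
τ_max = K·τ₀ = 1.2200 × 1188.4 = 1449.9 MPa

1450 MPa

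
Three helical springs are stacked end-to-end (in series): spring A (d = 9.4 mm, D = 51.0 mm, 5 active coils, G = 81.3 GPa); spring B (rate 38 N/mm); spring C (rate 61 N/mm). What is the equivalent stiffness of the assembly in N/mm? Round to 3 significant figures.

k_A = Gd⁴/(8D³N_a) = (81.3×10³)(9.4⁴)/(8·51.0³·5) = 119.63 N/mm
Series: 1/k_eq = 1/119.63 + 1/38 + 1/61 = 0.051069; k_eq = 19.582 N/mm

19.6 N/mm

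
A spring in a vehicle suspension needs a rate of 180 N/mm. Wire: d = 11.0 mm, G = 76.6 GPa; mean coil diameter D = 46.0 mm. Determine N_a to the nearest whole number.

N_a = Gd⁴/(8D³k) = (76.6×10³ × 11.0⁴)/(8 × 46.0³ × 180)
    = 1.1215e+09 / 1.40164e+08 = 8.001 → 8 coils

8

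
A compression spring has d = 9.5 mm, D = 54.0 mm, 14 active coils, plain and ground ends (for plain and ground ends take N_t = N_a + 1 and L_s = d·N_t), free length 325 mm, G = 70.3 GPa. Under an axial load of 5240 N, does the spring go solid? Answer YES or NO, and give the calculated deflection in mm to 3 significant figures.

NO, δ = 161 mm

k = Gd⁴/(8D³N_a) = (70.3×10³)(9.5⁴)/(8·54.0³·14) = 32.468 N/mm
N_t = 15; L_s = 9.5·15 = 142.5 mm; δ_solid = L₀ − L_s = 325 − 142.5 = 182.5 mm
δ = F/k = 5240/32.468 = 161.39 mm
δ < δ_solid → spring does not go solid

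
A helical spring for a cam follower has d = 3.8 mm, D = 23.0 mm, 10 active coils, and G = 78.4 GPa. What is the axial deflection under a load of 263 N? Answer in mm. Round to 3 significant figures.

k = Gd⁴/(8D³N_a) = (78.4×10³)(3.8⁴)/(8·23.0³·10) = 16.795 N/mm
δ = F/k = 263 / 16.795 = 15.66 mm

15.7 mm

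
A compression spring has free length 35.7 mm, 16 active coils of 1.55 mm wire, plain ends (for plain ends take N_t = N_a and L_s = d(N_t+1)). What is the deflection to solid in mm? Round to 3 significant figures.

9.35 mm

N_t = 16; L_s = 1.55·17 = 26.35 mm
δ_solid = L₀ − L_s = 35.7 − 26.35 = 9.35 mm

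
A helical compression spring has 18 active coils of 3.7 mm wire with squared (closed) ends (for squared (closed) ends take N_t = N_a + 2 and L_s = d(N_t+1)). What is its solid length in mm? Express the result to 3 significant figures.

squared (closed) ends: N_t = N_a + 2 = 18 + 2 = 20
L_s = d·(N_t+1) = 3.7 × 21 = 77.7 mm

77.7 mm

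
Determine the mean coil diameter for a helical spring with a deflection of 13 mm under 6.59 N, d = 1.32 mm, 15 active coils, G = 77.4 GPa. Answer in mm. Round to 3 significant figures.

Required rate k = F/δ = 6.59/13 = 0.50692 N/mm
D = (Gd⁴/(8N_a·k))^(1/3) = (77.4×10³·1.32⁴/(8·15·0.50692))^(1/3)
  = (3862.9)^(1/3) = 15.6905 mm

15.7 mm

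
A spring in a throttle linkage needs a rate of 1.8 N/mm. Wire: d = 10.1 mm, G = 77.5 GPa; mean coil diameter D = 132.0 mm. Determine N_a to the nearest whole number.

24

N_a = Gd⁴/(8D³k) = (77.5×10³ × 10.1⁴)/(8 × 132.0³ × 1.8)
    = 8.06468e+08 / 3.31195e+07 = 24.35 → 24 coils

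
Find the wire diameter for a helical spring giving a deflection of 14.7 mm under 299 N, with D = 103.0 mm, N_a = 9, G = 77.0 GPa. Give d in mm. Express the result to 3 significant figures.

12.0 mm

Required rate k = F/δ = 299/14.7 = 20.34 N/mm
d = (8D³N_a·k / G)^(1/4) = (8·103.0³·9·20.34 / (77.0×10³))^0.25
  = (20783)^0.25 = 12.0068 mm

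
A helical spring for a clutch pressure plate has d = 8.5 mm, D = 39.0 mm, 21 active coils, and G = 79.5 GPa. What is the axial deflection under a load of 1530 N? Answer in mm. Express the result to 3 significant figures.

36.7 mm

k = Gd⁴/(8D³N_a) = (79.5×10³)(8.5⁴)/(8·39.0³·21) = 41.643 N/mm
δ = F/k = 1530 / 41.643 = 36.741 mm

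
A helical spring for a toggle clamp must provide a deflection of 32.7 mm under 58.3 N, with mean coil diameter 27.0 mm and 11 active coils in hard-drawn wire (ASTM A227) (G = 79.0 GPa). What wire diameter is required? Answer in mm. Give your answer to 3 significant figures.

Required rate k = F/δ = 58.3/32.7 = 1.7829 N/mm
d = (8D³N_a·k / G)^(1/4) = (8·27.0³·11·1.7829 / (79.0×10³))^0.25
  = (39.09)^0.25 = 2.5004 mm

2.50 mm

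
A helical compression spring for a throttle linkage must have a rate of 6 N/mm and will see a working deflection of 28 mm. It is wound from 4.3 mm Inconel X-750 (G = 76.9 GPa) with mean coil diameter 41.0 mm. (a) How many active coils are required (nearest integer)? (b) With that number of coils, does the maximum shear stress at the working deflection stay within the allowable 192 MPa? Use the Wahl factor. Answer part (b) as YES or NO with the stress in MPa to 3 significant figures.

(a) 8 coils; (b) NO, τ_max = 253 MPa

N_a = Gd⁴/(8D³k) = (76.9×10³)(4.3⁴)/(8·41.0³·6) = 7.947 → N_a = 8
Actual rate k = Gd⁴/(8D³·8) = 5.9603 N/mm
Working load F = kδ = 5.9603·28 = 166.89 N
C = 41.0/4.3 = 9.5349; K_W = (4C−1)/(4C−4)+0.615/C = 1.1524
τ_max = K_W·8FD/(πd³) = 1.1524·219.15 = 252.55 MPa
τ_max > 192 MPa → exceeds allowable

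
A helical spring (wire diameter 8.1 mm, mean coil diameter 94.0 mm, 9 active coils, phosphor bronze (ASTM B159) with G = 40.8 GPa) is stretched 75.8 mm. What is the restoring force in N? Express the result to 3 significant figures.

k = Gd⁴/(8D³N_a) = (40.8×10³)(8.1⁴)/(8·94.0³·9) = 2.9369 N/mm
F = k·δ = 2.9369 × 75.8 = 222.61 N

223 N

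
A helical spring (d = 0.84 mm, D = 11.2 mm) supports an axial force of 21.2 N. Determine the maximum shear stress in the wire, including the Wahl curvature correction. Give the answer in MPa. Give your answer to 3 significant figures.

1130 MPa

Spring index C = D/d = 11.2/0.84 = 13.3333
K_W = (4C−1)/(4C−4) + 0.615/C = 52.333/49.333 + 0.0461 = 1.1069
τ₀ = 8FD/(πd³) = 8·21.2·11.2/(π·0.84³) = 1899.52/1.862 = 1020.1 MPa
τ_max = K·τ₀ = 1.1069 × 1020.1 = 1129.2 MPa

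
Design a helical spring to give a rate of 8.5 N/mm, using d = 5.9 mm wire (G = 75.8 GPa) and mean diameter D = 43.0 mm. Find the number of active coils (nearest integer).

N_a = Gd⁴/(8D³k) = (75.8×10³ × 5.9⁴)/(8 × 43.0³ × 8.5)
    = 9.18496e+07 / 5.40648e+06 = 16.99 → 17 coils

17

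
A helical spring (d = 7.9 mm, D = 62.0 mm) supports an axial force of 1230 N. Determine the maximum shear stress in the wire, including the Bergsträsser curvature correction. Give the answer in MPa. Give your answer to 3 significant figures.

463 MPa

Spring index C = D/d = 62.0/7.9 = 7.8481
K_B = (4C+2)/(4C−3) = 33.392/28.392 = 1.1761
τ₀ = 8FD/(πd³) = 8·1230·62.0/(π·7.9³) = 610080/1548.9 = 393.87 MPa
τ_max = K·τ₀ = 1.1761 × 393.87 = 463.23 MPa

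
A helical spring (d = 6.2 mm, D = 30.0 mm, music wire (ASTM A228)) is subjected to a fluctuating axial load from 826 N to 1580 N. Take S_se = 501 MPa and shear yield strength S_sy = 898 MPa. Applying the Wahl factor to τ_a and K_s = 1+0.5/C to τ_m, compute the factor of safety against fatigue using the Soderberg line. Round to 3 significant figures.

1.26

C = D/d = 30.0/6.2 = 4.8387; K_W = (4C−1)/(4C−4)+0.615/C = 1.3225; K_s = 1+0.5/C = 1.1033
F_a = (F_max−F_min)/2 = 377 N; F_m = (F_max+F_min)/2 = 1203 N
τ_a = K_W·8F_aD/(πd³) = 1.3225 × 120.84 = 159.81 MPa
τ_m = K_s·8F_mD/(πd³) = 1.1033 × 385.61 = 425.46 MPa
Soderberg: 1/n_f = τ_a/S_se + τ_m/S_sy = 159.81/501 + 425.46/898 = 0.31899 + 0.47379 = 0.79278
n_f = 1/0.79278 = 1.261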